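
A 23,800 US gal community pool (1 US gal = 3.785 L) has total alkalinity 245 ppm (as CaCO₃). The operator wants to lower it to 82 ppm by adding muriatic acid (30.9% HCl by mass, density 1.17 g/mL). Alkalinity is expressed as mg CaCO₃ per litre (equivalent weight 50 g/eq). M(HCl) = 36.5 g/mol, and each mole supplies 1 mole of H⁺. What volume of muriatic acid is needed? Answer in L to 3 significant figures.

29.6 L

Volume: 23,800 US gal × 3.785 L/gal = 90,083 L.
Alkalinity to neutralize: (245 − 82) = 163 mg/L as CaCO₃ × 90,083 L = 14,680 g as CaCO₃.
Equivalents of H⁺ required: 14,680 ÷ 50 g/eq = 293.7 eq = 293.7 mol HCl.
Mass of HCl: 293.7 × 36.5 = 10,720 g.
Mass of 30.9% solution: 10,720 / 0.309 = 34,690 g.
Volume: 34,690 g ÷ 1.17 g/mL = 29,650 mL.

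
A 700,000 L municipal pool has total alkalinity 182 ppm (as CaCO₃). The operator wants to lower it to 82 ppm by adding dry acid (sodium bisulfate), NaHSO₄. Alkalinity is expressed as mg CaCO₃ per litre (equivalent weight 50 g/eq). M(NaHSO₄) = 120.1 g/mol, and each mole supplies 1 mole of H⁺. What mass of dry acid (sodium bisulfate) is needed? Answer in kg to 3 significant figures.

168 kg

Alkalinity to neutralize: (182 − 82) = 100 mg/L as CaCO₃ × 700,000 L = 70,000 g as CaCO₃.
Equivalents of H⁺ required: 70,000 ÷ 50 g/eq = 1400 eq = 1400 mol NaHSO₄.
Mass of NaHSO₄: 1400 × 120.1 = 168,100 g.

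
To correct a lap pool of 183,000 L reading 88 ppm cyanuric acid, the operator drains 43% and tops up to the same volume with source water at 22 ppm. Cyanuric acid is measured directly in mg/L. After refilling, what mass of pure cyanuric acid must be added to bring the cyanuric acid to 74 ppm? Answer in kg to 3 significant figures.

After draining 43% and refilling: 88 × 0.57 + 22 × 0.43 = 59.62 ppm.
Deficit to target: 74 − 59.62 = 14.38 mg/L.
Mass: 14.38 mg/L × 183,000 L = 2632 g cyanuric acid.

2.63 kg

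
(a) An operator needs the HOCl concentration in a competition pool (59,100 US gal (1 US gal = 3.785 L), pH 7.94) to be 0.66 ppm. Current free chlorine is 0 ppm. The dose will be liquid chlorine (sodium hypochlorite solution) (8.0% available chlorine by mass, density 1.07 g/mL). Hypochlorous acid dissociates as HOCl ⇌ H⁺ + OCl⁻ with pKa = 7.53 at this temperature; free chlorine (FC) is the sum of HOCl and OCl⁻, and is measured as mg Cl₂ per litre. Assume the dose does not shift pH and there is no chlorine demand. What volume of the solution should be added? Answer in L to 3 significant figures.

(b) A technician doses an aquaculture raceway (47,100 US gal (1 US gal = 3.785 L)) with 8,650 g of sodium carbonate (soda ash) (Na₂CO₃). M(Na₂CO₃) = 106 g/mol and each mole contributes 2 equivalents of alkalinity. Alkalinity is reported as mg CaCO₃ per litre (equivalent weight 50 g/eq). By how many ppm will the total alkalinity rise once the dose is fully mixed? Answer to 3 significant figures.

(a) Volume: 59,100 US gal × 3.785 L/gal = 223,694 L.
(a) [OCl⁻]/[HOCl] = 10^(pH − pKa) = 10^(7.94 − 7.53) = 2.57; fraction as HOCl = 1/(1 + 2.57) = 0.2801.
(a) Free chlorine required for 0.66 ppm HOCl: 0.66 / 0.2801 = 2.356 ppm.
(a) FC to add: 2.356 − 0 = 2.356 mg/L as Cl₂.
(a) Cl₂ equivalent: 2.356 mg/L × 223,694 L = 527.1 g.
(a) Product at 8.0% available Cl: 527.1 / 0.08 = 6589 g.
(a) Volume: 6589 g ÷ 1.07 g/mL = 6158 mL.

(b) Volume: 47,100 US gal × 3.785 L/gal = 178,274 L.
(b) Moles of Na₂CO₃: 8,650 g ÷ 106 g/mol = 81.6 mol → 163.2 eq of alkalinity.
(b) As CaCO₃: 163.2 eq × 50 g/eq = 8160 g.
(b) Rise: 8160 g / 178,274 L × 1000 = 45.77 mg/L.

(a) 6.16 L; (b) 45.8 ppm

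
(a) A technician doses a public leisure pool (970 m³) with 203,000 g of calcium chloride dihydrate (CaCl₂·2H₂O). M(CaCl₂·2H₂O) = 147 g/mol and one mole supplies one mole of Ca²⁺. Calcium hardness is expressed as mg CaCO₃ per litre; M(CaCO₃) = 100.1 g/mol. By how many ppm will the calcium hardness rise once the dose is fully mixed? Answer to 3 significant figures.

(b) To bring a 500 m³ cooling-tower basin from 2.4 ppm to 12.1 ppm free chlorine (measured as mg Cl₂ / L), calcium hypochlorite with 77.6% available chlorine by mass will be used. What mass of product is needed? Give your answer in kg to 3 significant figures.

(a) 143 ppm; (b) 6.25 kg

(a) Volume: 970 m³ = 970,000 L.
(a) Moles of Ca²⁺: 203,000 g ÷ 147 g/mol = 1381 mol.
(a) As CaCO₃: 1381 mol × 100.1 g/mol = 138,200 g.
(a) Rise: 138,200 g / 970,000 L × 1000 = 142.5 mg/L.

(b) Volume: 500 m³ = 500,000 L.
(b) Chlorine deficit: 12.1 − 2.4 = 9.7 ppm = 9.7 mg/L as Cl₂.
(b) Cl₂ equivalent needed: 9.7 mg/L × 500,000 L = 4,850,000 mg = 4850 g.
(b) Product at 77.6% available chlorine: 4850 / 0.776 = 6250 g.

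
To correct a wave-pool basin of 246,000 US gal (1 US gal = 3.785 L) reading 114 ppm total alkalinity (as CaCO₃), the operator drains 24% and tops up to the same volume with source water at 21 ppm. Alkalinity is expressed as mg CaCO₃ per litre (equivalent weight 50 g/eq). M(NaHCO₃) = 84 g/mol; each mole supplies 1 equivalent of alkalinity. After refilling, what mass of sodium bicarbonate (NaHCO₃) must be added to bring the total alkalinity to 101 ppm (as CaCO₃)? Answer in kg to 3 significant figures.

Volume: 246,000 US gal × 3.785 L/gal = 931,110 L.
After draining 24% and refilling: 114 × 0.76 + 21 × 0.24 = 91.68 ppm.
Deficit to target: 101 − 91.68 = 9.32 mg/L.
As CaCO₃: 9.32 mg/L × 931,110 L = 8678 g; ÷ 50 g/eq ÷ 1 = 173.6 mol NaHCO₃.
Mass: 173.6 × 84 = 14,580 g.

14.6 kg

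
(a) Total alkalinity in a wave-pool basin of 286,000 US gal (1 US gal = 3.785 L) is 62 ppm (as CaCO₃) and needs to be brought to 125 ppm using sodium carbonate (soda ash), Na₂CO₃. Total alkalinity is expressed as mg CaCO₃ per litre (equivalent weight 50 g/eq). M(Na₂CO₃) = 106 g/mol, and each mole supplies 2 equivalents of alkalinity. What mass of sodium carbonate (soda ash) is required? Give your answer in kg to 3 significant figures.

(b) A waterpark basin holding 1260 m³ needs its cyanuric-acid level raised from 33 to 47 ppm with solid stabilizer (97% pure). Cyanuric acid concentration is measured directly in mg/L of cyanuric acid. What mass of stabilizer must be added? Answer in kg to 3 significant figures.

(a) Volume: 286,000 US gal × 3.785 L/gal = 1,082,510 L.
(a) Alkalinity to add: (125 − 62) = 63 mg/L as CaCO₃ × 1,082,510 L = 68,200 g as CaCO₃.
(a) Equivalents: 68,200 g ÷ 50 g/eq = 1364 eq.
(a) Each mole of Na₂CO₃ supplies 2 eq, so 1364 / 2 = 682 mol.
(a) Mass: 682 mol × 106 g/mol = 72,290 g.

(b) Volume: 1260 m³ = 1,260,000 L.
(b) CYA to add: (47 − 33) = 14 mg/L × 1,260,000 L = 17,640 g cyanuric acid.
(b) At 97% purity: 17,640 / 0.97 = 18,190 g product.

(a) 72.3 kg; (b) 18.2 kg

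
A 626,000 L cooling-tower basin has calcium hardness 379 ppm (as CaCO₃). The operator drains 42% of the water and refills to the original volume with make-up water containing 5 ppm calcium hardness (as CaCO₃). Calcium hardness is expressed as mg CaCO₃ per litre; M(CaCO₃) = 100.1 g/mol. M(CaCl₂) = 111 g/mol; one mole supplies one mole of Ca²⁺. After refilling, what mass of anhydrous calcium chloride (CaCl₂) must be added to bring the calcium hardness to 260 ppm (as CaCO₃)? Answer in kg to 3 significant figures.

After draining 42% and refilling: 379 × 0.58 + 5 × 0.42 = 221.92 ppm.
Deficit to target: 260 − 221.92 = 38.08 mg/L.
As CaCO₃: 38.08 mg/L × 626,000 L = 23,840 g; ÷ 100.1 = 238.1 mol Ca²⁺.
Mass: 238.1 × 111 = 26,430 g.

26.4 kg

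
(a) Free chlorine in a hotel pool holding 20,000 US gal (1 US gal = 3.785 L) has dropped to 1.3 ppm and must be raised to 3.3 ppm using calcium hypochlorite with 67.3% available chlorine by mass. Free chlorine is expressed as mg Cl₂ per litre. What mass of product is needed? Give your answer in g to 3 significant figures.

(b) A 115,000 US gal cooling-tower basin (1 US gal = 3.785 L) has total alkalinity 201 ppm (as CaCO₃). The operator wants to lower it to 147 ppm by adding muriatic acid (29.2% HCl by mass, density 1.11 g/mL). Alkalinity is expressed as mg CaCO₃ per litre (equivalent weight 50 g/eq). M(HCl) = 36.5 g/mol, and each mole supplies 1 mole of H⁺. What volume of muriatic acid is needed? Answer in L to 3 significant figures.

(a) 225 g; (b) 52.9 L

(a) Volume: 20,000 US gal × 3.785 L/gal = 75,700 L.
(a) Chlorine deficit: 3.3 − 1.3 = 2 ppm = 2 mg/L as Cl₂.
(a) Cl₂ equivalent needed: 2 mg/L × 75,700 L = 151,400 mg = 151.4 g.
(a) Product at 67.3% available chlorine: 151.4 / 0.673 = 225 g.

(b) Volume: 115,000 US gal × 3.785 L/gal = 435,275 L.
(b) Alkalinity to neutralize: (201 − 147) = 54 mg/L as CaCO₃ × 435,275 L = 23,500 g as CaCO₃.
(b) Equivalents of H⁺ required: 23,500 ÷ 50 g/eq = 470.1 eq = 470.1 mol HCl.
(b) Mass of HCl: 470.1 × 36.5 = 17,160 g.
(b) Mass of 29.2% solution: 17,160 / 0.292 = 58,760 g.
(b) Volume: 58,760 g ÷ 1.11 g/mL = 52,940 mL.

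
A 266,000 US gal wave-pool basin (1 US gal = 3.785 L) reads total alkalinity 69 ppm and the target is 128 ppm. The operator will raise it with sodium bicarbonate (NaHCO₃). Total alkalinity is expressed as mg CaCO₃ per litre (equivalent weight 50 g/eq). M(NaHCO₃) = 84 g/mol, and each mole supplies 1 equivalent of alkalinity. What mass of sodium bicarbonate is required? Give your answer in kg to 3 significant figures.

99.8 kg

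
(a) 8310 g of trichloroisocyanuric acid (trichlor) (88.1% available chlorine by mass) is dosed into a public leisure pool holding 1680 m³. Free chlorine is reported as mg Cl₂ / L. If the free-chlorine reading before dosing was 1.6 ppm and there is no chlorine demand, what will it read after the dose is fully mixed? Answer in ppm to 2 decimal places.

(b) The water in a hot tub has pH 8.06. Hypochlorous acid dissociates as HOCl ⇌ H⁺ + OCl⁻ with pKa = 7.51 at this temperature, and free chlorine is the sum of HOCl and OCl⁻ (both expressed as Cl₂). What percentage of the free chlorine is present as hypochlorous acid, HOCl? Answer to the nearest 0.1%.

(a) 5.96 ppm; (b) 22.0%

(a) Volume: 1680 m³ = 1,680,000 L.
(a) Available chlorine delivered: 8310 g × 0.881 = 7321 g as Cl₂.
(a) Concentration rise: 7321 g / 1,680,000 L = 4.358 mg/L = 4.36 ppm.
(a) Final FC: 1.6 + 4.36 = 5.96 ppm.

(b) [OCl⁻]/[HOCl] = 10^(pH − pKa) = 10^(8.06 − 7.51) = 10^0.55 = 3.548.
(b) Fraction as HOCl = 1 / (1 + 3.548) = 0.2199.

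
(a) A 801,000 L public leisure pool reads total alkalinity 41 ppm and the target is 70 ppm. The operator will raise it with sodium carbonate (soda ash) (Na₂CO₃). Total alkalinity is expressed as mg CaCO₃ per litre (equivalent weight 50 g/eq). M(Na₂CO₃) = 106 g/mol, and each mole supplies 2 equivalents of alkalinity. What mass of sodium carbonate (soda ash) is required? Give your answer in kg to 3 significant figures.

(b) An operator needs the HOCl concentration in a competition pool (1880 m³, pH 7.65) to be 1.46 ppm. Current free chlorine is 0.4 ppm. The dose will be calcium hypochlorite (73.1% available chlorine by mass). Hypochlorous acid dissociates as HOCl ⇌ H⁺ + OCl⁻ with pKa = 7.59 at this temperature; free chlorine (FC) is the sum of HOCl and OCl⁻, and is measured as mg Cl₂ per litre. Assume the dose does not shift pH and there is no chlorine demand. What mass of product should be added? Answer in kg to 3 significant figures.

(a) Alkalinity to add: (70 − 41) = 29 mg/L as CaCO₃ × 801,000 L = 23,230 g as CaCO₃.
(a) Equivalents: 23,230 g ÷ 50 g/eq = 464.6 eq.
(a) Each mole of Na₂CO₃ supplies 2 eq, so 464.6 / 2 = 232.3 mol.
(a) Mass: 232.3 mol × 106 g/mol = 24,620 g.

(b) Volume: 1880 m³ = 1,880,000 L.
(b) [OCl⁻]/[HOCl] = 10^(pH − pKa) = 10^(7.65 − 7.59) = 1.148; fraction as HOCl = 1/(1 + 1.148) = 0.4655.
(b) Free chlorine required for 1.46 ppm HOCl: 1.46 / 0.4655 = 3.136 ppm.
(b) FC to add: 3.136 − 0.4 = 2.736 mg/L as Cl₂.
(b) Cl₂ equivalent: 2.736 mg/L × 1,880,000 L = 5144 g.
(b) Product at 73.1% available Cl: 5144 / 0.731 = 7037 g.

(a) 24.6 kg; (b) 7.04 kg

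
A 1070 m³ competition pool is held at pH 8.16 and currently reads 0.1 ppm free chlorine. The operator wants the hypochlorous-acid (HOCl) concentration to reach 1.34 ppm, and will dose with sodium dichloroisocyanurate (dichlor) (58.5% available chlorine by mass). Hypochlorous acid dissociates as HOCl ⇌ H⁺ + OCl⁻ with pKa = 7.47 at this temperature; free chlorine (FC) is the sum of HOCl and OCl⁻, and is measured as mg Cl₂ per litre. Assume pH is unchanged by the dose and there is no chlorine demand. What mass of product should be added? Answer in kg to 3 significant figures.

14.3 kg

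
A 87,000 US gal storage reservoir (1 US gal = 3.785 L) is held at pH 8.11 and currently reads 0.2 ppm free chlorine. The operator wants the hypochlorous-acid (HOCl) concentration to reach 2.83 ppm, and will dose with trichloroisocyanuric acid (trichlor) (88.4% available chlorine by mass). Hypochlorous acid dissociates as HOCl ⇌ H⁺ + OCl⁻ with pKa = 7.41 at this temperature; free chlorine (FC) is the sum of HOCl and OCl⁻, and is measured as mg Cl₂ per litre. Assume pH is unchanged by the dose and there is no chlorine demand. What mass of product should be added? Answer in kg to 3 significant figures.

Volume: 87,000 US gal × 3.785 L/gal = 329,295 L.
[OCl⁻]/[HOCl] = 10^(pH − pKa) = 10^(8.11 − 7.41) = 5.012; fraction as HOCl = 1/(1 + 5.012) = 0.1663.
Free chlorine required for 2.83 ppm HOCl: 2.83 / 0.1663 = 17.01 ppm.
FC to add: 17.01 − 0.2 = 16.81 mg/L as Cl₂.
Cl₂ equivalent: 16.81 mg/L × 329,295 L = 5537 g.
Product at 88.4% available Cl: 5537 / 0.884 = 6263 g.

6.26 kg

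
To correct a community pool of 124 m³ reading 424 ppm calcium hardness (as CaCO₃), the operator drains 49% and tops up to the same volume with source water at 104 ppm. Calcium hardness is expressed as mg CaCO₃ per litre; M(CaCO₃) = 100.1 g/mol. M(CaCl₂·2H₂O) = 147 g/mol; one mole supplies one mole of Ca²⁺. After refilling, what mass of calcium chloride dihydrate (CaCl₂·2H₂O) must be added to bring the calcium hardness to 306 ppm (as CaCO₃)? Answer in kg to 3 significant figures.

Volume: 124 m³ = 124,000 L.
After draining 49% and refilling: 424 × 0.51 + 104 × 0.49 = 267.2 ppm.
Deficit to target: 306 − 267.2 = 38.8 mg/L.
As CaCO₃: 38.8 mg/L × 124,000 L = 4811 g; ÷ 100.1 = 48.06 mol Ca²⁺.
Mass: 48.06 × 147 = 7065 g.

7.07 kg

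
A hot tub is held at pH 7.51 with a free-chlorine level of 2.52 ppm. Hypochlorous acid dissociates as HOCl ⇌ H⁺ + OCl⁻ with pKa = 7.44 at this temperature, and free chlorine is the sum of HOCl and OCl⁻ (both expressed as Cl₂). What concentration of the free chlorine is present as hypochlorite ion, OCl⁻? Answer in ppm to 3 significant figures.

[OCl⁻]/[HOCl] = 10^(pH − pKa) = 10^(7.51 − 7.44) = 10^0.07 = 1.175.
Fraction as HOCl = 1 / (1 + 1.175) = 0.4598.
OCl⁻ = (1 − 0.4598) × 2.52 ppm = 1.361 ppm.

1.36 ppm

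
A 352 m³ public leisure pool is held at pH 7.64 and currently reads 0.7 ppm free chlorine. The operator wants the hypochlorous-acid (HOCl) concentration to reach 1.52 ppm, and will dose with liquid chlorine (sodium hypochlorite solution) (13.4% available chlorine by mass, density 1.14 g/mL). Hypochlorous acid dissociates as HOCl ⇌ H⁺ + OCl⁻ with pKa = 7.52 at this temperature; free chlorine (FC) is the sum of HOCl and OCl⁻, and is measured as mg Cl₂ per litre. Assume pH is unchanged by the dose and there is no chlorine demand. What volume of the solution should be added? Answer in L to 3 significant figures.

Volume: 352 m³ = 352,000 L.
[OCl⁻]/[HOCl] = 10^(pH − pKa) = 10^(7.64 − 7.52) = 1.318; fraction as HOCl = 1/(1 + 1.318) = 0.4314.
Free chlorine required for 1.52 ppm HOCl: 1.52 / 0.4314 = 3.524 ppm.
FC to add: 3.524 − 0.7 = 2.824 mg/L as Cl₂.
Cl₂ equivalent: 2.824 mg/L × 352,000 L = 994 g.
Product at 13.4% available Cl: 994 / 0.134 = 7418 g.
Volume: 7418 g ÷ 1.14 g/mL = 6507 mL.

6.51 L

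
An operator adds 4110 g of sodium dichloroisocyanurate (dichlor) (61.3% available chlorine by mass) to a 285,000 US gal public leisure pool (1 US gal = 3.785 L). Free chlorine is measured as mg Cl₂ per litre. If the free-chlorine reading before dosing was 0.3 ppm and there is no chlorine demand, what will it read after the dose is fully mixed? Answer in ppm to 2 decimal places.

2.64 ppm

Volume: 285,000 US gal × 3.785 L/gal = 1,078,725 L.
Available chlorine delivered: 4110 g × 0.613 = 2519 g as Cl₂.
Concentration rise: 2519 g / 1,078,725 L = 2.336 mg/L = 2.34 ppm.
Final FC: 0.3 + 2.34 = 2.64 ppm.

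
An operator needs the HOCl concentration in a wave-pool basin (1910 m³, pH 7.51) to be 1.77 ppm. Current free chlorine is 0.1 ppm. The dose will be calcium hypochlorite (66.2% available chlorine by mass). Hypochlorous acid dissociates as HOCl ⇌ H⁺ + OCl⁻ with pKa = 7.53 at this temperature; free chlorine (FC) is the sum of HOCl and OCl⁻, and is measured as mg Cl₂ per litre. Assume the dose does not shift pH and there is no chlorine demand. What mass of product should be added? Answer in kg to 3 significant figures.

9.70 kg

Volume: 1910 m³ = 1,910,000 L.
[OCl⁻]/[HOCl] = 10^(pH − pKa) = 10^(7.51 − 7.53) = 0.955; fraction as HOCl = 1/(1 + 0.955) = 0.5115.
Free chlorine required for 1.77 ppm HOCl: 1.77 / 0.5115 = 3.46 ppm.
FC to add: 3.46 − 0.1 = 3.36 mg/L as Cl₂.
Cl₂ equivalent: 3.36 mg/L × 1,910,000 L = 6418 g.
Product at 66.2% available Cl: 6418 / 0.662 = 9695 g.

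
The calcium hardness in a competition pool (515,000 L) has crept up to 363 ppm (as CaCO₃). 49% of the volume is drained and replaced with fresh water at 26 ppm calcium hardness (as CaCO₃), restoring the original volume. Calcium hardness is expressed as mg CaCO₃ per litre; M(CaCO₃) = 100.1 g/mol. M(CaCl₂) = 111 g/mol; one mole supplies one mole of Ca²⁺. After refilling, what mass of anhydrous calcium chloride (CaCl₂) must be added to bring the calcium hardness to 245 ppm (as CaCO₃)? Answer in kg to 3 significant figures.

After draining 49% and refilling: 363 × 0.51 + 26 × 0.49 = 197.87 ppm.
Deficit to target: 245 − 197.87 = 47.13 mg/L.
As CaCO₃: 47.13 mg/L × 515,000 L = 24,270 g; ÷ 100.1 = 242.5 mol Ca²⁺.
Mass: 242.5 × 111 = 26,910 g.

26.9 kg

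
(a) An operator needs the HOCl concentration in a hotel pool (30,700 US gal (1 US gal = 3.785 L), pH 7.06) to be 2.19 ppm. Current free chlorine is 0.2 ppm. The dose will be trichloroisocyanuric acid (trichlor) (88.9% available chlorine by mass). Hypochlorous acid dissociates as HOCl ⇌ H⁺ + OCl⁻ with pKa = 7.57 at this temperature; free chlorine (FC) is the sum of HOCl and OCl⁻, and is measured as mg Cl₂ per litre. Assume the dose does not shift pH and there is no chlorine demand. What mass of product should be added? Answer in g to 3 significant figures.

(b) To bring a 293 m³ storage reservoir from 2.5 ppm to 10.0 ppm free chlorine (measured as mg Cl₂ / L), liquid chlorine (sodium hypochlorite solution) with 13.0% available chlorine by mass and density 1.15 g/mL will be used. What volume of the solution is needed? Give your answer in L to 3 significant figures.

(a) 349 g; (b) 14.7 L

(a) Volume: 30,700 US gal × 3.785 L/gal = 116,200 L.
(a) [OCl⁻]/[HOCl] = 10^(pH − pKa) = 10^(7.06 − 7.57) = 0.309; fraction as HOCl = 1/(1 + 0.309) = 0.7639.
(a) Free chlorine required for 2.19 ppm HOCl: 2.19 / 0.7639 = 2.867 ppm.
(a) FC to add: 2.867 − 0.2 = 2.667 mg/L as Cl₂.
(a) Cl₂ equivalent: 2.667 mg/L × 116,200 L = 309.9 g.
(a) Product at 88.9% available Cl: 309.9 / 0.889 = 348.6 g.

(b) Volume: 293 m³ = 293,000 L.
(b) Chlorine deficit: 10.0 − 2.5 = 7.5 ppm = 7.5 mg/L as Cl₂.
(b) Cl₂ equivalent needed: 7.5 mg/L × 293,000 L = 2,198,000 mg = 2198 g.
(b) Product at 13.0% available chlorine: 2198 / 0.13 = 16,900 g.
(b) Volume at density 1.15 g/mL: 16,900 g ÷ 1.15 g/mL = 14,700 mL.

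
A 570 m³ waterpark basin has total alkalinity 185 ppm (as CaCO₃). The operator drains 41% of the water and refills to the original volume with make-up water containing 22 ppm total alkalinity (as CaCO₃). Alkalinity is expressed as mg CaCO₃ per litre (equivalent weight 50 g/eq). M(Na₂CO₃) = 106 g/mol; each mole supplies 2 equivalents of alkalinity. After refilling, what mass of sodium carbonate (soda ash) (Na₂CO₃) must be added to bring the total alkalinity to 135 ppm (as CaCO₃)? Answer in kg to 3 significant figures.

10.2 kg

Volume: 570 m³ = 570,000 L.
After draining 41% and refilling: 185 × 0.59 + 22 × 0.41 = 118.17 ppm.
Deficit to target: 135 − 118.17 = 16.83 mg/L.
As CaCO₃: 16.83 mg/L × 570,000 L = 9593 g; ÷ 50 g/eq ÷ 2 = 95.93 mol Na₂CO₃.
Mass: 95.93 × 106 = 10,170 g.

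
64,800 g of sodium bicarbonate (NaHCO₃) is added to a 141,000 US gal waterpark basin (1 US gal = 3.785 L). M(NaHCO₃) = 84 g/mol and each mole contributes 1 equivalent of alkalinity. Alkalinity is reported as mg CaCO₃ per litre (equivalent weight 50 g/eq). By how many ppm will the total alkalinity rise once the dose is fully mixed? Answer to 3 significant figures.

72.3 ppm

Volume: 141,000 US gal × 3.785 L/gal = 533,685 L.
Moles of NaHCO₃: 64,800 g ÷ 84 g/mol = 771.4 mol → 771.4 eq of alkalinity.
As CaCO₃: 771.4 eq × 50 g/eq = 38,570 g.
Rise: 38,570 g / 533,685 L × 1000 = 72.27 mg/L.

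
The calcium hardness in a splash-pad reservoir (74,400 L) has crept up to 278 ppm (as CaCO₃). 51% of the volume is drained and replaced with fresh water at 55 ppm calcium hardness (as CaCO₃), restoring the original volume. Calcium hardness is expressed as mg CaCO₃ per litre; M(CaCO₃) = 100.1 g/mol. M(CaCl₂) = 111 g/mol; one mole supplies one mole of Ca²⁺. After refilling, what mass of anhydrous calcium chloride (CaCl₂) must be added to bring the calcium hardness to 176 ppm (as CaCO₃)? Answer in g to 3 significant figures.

After draining 51% and refilling: 278 × 0.49 + 55 × 0.51 = 164.27 ppm.
Deficit to target: 176 − 164.27 = 11.73 mg/L.
As CaCO₃: 11.73 mg/L × 74,400 L = 872.7 g; ÷ 100.1 = 8.718 mol Ca²⁺.
Mass: 8.718 × 111 = 967.7 g.

968 g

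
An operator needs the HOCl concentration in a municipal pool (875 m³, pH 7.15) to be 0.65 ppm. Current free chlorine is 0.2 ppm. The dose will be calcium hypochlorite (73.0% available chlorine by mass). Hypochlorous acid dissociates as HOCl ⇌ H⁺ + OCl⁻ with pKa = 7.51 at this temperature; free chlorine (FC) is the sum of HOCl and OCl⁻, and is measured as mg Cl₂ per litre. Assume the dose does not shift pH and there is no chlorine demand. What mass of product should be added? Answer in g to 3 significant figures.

879 g

Volume: 875 m³ = 875,000 L.
[OCl⁻]/[HOCl] = 10^(pH − pKa) = 10^(7.15 − 7.51) = 0.4365; fraction as HOCl = 1/(1 + 0.4365) = 0.6961.
Free chlorine required for 0.65 ppm HOCl: 0.65 / 0.6961 = 0.9337 ppm.
FC to add: 0.9337 − 0.2 = 0.7337 mg/L as Cl₂.
Cl₂ equivalent: 0.7337 mg/L × 875,000 L = 642 g.
Product at 73.0% available Cl: 642 / 0.73 = 879.5 g.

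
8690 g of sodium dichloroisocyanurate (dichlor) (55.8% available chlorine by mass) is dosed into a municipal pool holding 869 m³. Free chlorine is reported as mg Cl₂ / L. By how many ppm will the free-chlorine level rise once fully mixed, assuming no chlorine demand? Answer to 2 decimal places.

Volume: 869 m³ = 869,000 L.
Available chlorine delivered: 8690 g × 0.558 = 4849 g as Cl₂.
Concentration rise: 4849 g / 869,000 L = 5.58 mg/L = 5.58 ppm.

5.58 ppm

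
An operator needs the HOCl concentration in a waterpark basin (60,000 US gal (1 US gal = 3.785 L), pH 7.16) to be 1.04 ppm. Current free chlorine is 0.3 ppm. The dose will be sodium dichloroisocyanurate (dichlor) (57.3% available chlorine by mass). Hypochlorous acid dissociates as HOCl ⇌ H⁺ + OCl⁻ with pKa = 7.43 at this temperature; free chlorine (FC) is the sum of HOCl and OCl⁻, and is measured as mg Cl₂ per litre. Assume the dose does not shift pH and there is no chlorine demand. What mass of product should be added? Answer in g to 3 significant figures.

515 g

Volume: 60,000 US gal × 3.785 L/gal = 227,100 L.
[OCl⁻]/[HOCl] = 10^(pH − pKa) = 10^(7.16 − 7.43) = 0.537; fraction as HOCl = 1/(1 + 0.537) = 0.6506.
Free chlorine required for 1.04 ppm HOCl: 1.04 / 0.6506 = 1.599 ppm.
FC to add: 1.599 − 0.3 = 1.299 mg/L as Cl₂.
Cl₂ equivalent: 1.299 mg/L × 227,100 L = 294.9 g.
Product at 57.3% available Cl: 294.9 / 0.573 = 514.6 g.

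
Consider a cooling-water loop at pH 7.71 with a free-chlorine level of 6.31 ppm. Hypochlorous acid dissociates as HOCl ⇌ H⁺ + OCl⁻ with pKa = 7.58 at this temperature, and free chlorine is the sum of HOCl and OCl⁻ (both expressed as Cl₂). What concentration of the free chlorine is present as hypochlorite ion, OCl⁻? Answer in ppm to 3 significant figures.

[OCl⁻]/[HOCl] = 10^(pH − pKa) = 10^(7.71 − 7.58) = 10^0.13 = 1.349.
Fraction as HOCl = 1 / (1 + 1.349) = 0.4257.
OCl⁻ = (1 − 0.4257) × 6.31 ppm = 3.624 ppm.

3.62 ppm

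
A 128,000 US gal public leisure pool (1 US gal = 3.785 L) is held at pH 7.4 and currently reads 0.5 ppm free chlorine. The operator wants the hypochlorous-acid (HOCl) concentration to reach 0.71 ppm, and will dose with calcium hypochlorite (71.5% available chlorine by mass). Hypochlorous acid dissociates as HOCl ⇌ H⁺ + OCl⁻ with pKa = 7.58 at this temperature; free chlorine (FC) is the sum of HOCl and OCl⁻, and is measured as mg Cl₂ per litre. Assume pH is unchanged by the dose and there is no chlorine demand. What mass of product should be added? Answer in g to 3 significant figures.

Volume: 128,000 US gal × 3.785 L/gal = 484,480 L.
[OCl⁻]/[HOCl] = 10^(pH − pKa) = 10^(7.4 − 7.58) = 0.6607; fraction as HOCl = 1/(1 + 0.6607) = 0.6022.
Free chlorine required for 0.71 ppm HOCl: 0.71 / 0.6022 = 1.179 ppm.
FC to add: 1.179 − 0.5 = 0.6791 mg/L as Cl₂.
Cl₂ equivalent: 0.6791 mg/L × 484,480 L = 329 g.
Product at 71.5% available Cl: 329 / 0.715 = 460.1 g.

460 g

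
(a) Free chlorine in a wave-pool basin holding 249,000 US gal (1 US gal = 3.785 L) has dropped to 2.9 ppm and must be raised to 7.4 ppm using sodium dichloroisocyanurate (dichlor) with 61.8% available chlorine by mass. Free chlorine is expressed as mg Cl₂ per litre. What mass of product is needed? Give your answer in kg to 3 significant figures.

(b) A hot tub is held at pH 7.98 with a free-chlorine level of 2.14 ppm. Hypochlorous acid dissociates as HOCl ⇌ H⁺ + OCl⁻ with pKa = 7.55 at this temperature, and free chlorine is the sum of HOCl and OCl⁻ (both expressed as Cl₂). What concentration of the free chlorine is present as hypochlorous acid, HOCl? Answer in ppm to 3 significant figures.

(a) Volume: 249,000 US gal × 3.785 L/gal = 942,465 L.
(a) Chlorine deficit: 7.4 − 2.9 = 4.5 ppm = 4.5 mg/L as Cl₂.
(a) Cl₂ equivalent needed: 4.5 mg/L × 942,465 L = 4,241,000 mg = 4241 g.
(a) Product at 61.8% available chlorine: 4241 / 0.618 = 6863 g.

(b) [OCl⁻]/[HOCl] = 10^(pH − pKa) = 10^(7.98 − 7.55) = 10^0.43 = 2.692.
(b) Fraction as HOCl = 1 / (1 + 2.692) = 0.2709.
(b) HOCl = 0.2709 × 2.14 ppm = 0.5797 ppm.

(a) 6.86 kg; (b) 0.580 ppm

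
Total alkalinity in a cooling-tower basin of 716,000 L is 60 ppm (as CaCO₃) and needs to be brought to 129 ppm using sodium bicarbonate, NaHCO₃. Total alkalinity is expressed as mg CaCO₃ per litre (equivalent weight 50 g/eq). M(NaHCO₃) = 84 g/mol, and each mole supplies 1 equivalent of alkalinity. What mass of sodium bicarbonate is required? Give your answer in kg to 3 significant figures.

Alkalinity to add: (129 − 60) = 69 mg/L as CaCO₃ × 716,000 L = 49,400 g as CaCO₃.
Equivalents: 49,400 g ÷ 50 g/eq = 988.1 eq.
NaHCO₃ supplies 1 eq per mole → 988.1 mol.
Mass: 988.1 mol × 84 g/mol = 83,000 g.

83.0 kg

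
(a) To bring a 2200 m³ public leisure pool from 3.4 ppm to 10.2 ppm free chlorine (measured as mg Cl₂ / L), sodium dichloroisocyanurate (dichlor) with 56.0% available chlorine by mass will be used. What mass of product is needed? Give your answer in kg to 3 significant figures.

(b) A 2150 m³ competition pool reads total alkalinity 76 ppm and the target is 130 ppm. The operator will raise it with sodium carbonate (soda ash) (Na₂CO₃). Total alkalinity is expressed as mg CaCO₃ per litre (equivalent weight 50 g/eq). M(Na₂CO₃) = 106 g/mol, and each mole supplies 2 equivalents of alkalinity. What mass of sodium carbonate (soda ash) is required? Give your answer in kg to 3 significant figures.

(a) 26.7 kg; (b) 123 kg

(a) Volume: 2200 m³ = 2,200,000 L.
(a) Chlorine deficit: 10.2 − 3.4 = 6.8 ppm = 6.8 mg/L as Cl₂.
(a) Cl₂ equivalent needed: 6.8 mg/L × 2,200,000 L = 14,960,000 mg = 14,960 g.
(a) Product at 56.0% available chlorine: 14,960 / 0.56 = 26,710 g.

(b) Volume: 2150 m³ = 2,150,000 L.
(b) Alkalinity to add: (130 − 76) = 54 mg/L as CaCO₃ × 2,150,000 L = 116,100 g as CaCO₃.
(b) Equivalents: 116,100 g ÷ 50 g/eq = 2322 eq.
(b) Each mole of Na₂CO₃ supplies 2 eq, so 2322 / 2 = 1161 mol.
(b) Mass: 1161 mol × 106 g/mol = 123,100 g.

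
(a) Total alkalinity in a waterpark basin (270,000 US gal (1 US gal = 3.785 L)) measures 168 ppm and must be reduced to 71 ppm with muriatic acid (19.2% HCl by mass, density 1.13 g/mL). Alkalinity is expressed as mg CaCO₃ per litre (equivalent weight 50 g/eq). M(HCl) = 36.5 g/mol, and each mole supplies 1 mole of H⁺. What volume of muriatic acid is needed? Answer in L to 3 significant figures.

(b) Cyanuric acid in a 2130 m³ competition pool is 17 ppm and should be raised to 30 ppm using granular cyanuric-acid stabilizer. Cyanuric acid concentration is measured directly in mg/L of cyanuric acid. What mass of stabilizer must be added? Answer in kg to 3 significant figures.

(a) Volume: 270,000 US gal × 3.785 L/gal = 1,021,950 L.
(a) Alkalinity to neutralize: (168 − 71) = 97 mg/L as CaCO₃ × 1,021,950 L = 99,130 g as CaCO₃.
(a) Equivalents of H⁺ required: 99,130 ÷ 50 g/eq = 1983 eq = 1983 mol HCl.
(a) Mass of HCl: 1983 × 36.5 = 72,360 g.
(a) Mass of 19.2% solution: 72,360 / 0.192 = 376,900 g.
(a) Volume: 376,900 g ÷ 1.13 g/mL = 333,500 mL.

(b) Volume: 2130 m³ = 2,130,000 L.
(b) CYA to add: (30 − 17) = 13 mg/L × 2,130,000 L = 27,690 g cyanuric acid.

(a) 334 L; (b) 27.7 kg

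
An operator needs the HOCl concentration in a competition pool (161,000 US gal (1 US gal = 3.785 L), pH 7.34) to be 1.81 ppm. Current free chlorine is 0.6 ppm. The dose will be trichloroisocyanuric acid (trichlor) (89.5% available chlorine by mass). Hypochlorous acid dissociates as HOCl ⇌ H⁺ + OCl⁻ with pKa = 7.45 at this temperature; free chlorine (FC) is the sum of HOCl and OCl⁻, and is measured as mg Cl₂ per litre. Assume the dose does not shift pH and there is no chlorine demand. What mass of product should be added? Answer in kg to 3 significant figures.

Volume: 161,000 US gal × 3.785 L/gal = 609,385 L.
[OCl⁻]/[HOCl] = 10^(pH − pKa) = 10^(7.34 − 7.45) = 0.7762; fraction as HOCl = 1/(1 + 0.7762) = 0.563.
Free chlorine required for 1.81 ppm HOCl: 1.81 / 0.563 = 3.215 ppm.
FC to add: 3.215 − 0.6 = 2.615 mg/L as Cl₂.
Cl₂ equivalent: 2.615 mg/L × 609,385 L = 1594 g.
Product at 89.5% available Cl: 1594 / 0.895 = 1780 g.

1.78 kg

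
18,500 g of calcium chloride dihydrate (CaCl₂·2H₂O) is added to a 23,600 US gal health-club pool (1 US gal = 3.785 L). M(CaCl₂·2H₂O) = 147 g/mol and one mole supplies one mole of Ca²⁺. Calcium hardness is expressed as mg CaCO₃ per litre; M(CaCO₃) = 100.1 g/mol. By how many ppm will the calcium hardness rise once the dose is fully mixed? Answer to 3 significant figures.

141 ppm

Volume: 23,600 US gal × 3.785 L/gal = 89,326 L.
Moles of Ca²⁺: 18,500 g ÷ 147 g/mol = 125.9 mol.
As CaCO₃: 125.9 mol × 100.1 g/mol = 12,600 g.
Rise: 12,600 g / 89,326 L × 1000 = 141 mg/L.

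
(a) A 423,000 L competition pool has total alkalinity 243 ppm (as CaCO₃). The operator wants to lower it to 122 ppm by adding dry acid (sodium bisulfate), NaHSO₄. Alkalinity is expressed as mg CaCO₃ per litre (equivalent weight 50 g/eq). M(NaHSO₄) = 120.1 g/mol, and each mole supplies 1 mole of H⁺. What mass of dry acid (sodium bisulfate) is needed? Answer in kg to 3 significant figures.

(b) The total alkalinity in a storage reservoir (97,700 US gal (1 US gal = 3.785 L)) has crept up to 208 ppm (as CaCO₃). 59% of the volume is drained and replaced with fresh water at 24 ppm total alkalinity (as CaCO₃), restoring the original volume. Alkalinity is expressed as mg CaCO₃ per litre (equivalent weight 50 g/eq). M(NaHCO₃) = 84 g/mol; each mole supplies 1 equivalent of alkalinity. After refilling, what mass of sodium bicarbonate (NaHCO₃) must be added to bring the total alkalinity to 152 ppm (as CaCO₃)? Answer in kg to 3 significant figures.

(a) 123 kg; (b) 32.7 kg

(a) Alkalinity to neutralize: (243 − 122) = 121 mg/L as CaCO₃ × 423,000 L = 51,180 g as CaCO₃.
(a) Equivalents of H⁺ required: 51,180 ÷ 50 g/eq = 1024 eq = 1024 mol NaHSO₄.
(a) Mass of NaHSO₄: 1024 × 120.1 = 122,900 g.

(b) Volume: 97,700 US gal × 3.785 L/gal = 369,794 L.
(b) After draining 59% and refilling: 208 × 0.41 + 24 × 0.59 = 99.44 ppm.
(b) Deficit to target: 152 − 99.44 = 52.56 mg/L.
(b) As CaCO₃: 52.56 mg/L × 369,794 L = 19,440 g; ÷ 50 g/eq ÷ 1 = 388.7 mol NaHCO₃.
(b) Mass: 388.7 × 84 = 32,650 g.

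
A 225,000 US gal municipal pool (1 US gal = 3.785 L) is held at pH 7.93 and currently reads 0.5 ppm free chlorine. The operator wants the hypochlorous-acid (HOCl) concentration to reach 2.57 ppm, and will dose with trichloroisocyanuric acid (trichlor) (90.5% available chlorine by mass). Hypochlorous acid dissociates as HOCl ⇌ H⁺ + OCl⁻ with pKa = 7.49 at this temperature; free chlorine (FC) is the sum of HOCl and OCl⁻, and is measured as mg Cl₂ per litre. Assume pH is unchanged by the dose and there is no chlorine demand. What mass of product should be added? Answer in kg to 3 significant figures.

Volume: 225,000 US gal × 3.785 L/gal = 851,625 L.
[OCl⁻]/[HOCl] = 10^(pH − pKa) = 10^(7.93 − 7.49) = 2.754; fraction as HOCl = 1/(1 + 2.754) = 0.2664.
Free chlorine required for 2.57 ppm HOCl: 2.57 / 0.2664 = 9.648 ppm.
FC to add: 9.648 − 0.5 = 9.148 mg/L as Cl₂.
Cl₂ equivalent: 9.148 mg/L × 851,625 L = 7791 g.
Product at 90.5% available Cl: 7791 / 0.905 = 8609 g.

8.61 kg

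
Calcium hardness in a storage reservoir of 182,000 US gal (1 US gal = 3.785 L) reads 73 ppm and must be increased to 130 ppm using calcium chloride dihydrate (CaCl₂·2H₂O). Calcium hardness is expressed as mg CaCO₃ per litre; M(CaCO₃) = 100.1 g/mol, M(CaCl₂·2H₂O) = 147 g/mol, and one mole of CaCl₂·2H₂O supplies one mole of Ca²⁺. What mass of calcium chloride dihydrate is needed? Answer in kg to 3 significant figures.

Volume: 182,000 US gal × 3.785 L/gal = 688,870 L.
Hardness to add: (130 − 73) = 57 mg/L as CaCO₃ × 688,870 L = 39,270 g as CaCO₃.
Moles of Ca²⁺ (1 mol Ca²⁺ ≡ 1 mol CaCO₃): 39,270 / 100.1 g/mol = 392.3 mol.
Mass of CaCl₂·2H₂O: 392.3 × 147 = 57,660 g.

57.7 kg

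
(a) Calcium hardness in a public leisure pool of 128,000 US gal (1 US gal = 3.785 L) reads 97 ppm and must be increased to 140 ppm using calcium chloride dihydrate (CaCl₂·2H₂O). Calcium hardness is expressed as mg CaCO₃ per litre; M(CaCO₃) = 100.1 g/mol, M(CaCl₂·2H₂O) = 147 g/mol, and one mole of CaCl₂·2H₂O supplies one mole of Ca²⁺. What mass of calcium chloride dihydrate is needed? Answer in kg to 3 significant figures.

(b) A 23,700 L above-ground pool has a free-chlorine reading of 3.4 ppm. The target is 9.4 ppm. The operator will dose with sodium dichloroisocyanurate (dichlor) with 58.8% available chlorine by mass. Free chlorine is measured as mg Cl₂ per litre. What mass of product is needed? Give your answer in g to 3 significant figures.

(a) 30.6 kg; (b) 242 g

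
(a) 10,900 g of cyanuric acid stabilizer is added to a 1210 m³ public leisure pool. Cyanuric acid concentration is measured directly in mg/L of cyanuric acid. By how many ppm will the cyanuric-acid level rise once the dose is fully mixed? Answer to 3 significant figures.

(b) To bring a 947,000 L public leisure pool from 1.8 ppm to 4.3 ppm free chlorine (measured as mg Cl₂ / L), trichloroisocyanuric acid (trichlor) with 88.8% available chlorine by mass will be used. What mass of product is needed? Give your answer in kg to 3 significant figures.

(a) 9.01 ppm; (b) 2.67 kg

(a) Volume: 1210 m³ = 1,210,000 L.
(a) Rise: 10,900 g / 1,210,000 L × 1000 = 9.008 mg/L.

(b) Chlorine deficit: 4.3 − 1.8 = 2.5 ppm = 2.5 mg/L as Cl₂.
(b) Cl₂ equivalent needed: 2.5 mg/L × 947,000 L = 2,368,000 mg = 2368 g.
(b) Product at 88.8% available chlorine: 2368 / 0.888 = 2666 g.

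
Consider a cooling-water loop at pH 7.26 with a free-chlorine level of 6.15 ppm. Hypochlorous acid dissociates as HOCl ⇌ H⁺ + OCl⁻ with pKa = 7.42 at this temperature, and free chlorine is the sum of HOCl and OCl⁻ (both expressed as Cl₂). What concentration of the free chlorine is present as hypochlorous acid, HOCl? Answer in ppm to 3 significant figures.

3.64 ppm

[OCl⁻]/[HOCl] = 10^(pH − pKa) = 10^(7.26 − 7.42) = 10^-0.16 = 0.6918.
Fraction as HOCl = 1 / (1 + 0.6918) = 0.5911.
HOCl = 0.5911 × 6.15 ppm = 3.635 ppm.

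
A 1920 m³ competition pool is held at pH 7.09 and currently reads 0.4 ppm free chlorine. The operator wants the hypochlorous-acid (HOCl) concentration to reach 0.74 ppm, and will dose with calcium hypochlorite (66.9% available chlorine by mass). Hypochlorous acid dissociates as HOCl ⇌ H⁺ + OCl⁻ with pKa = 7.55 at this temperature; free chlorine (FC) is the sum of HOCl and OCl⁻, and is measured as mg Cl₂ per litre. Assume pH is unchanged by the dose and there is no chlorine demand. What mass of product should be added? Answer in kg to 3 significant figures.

1.71 kg

Volume: 1920 m³ = 1,920,000 L.
[OCl⁻]/[HOCl] = 10^(pH − pKa) = 10^(7.09 − 7.55) = 0.3467; fraction as HOCl = 1/(1 + 0.3467) = 0.7425.
Free chlorine required for 0.74 ppm HOCl: 0.74 / 0.7425 = 0.9966 ppm.
FC to add: 0.9966 − 0.4 = 0.5966 mg/L as Cl₂.
Cl₂ equivalent: 0.5966 mg/L × 1,920,000 L = 1145 g.
Product at 66.9% available Cl: 1145 / 0.669 = 1712 g.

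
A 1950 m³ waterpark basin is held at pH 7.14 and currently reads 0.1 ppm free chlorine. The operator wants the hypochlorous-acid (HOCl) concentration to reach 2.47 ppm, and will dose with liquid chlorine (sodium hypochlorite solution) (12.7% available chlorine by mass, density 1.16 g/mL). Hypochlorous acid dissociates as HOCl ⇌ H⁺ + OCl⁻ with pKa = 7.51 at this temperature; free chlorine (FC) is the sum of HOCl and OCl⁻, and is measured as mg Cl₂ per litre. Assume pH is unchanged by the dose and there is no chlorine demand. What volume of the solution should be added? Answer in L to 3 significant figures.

Volume: 1950 m³ = 1,950,000 L.
[OCl⁻]/[HOCl] = 10^(pH − pKa) = 10^(7.14 − 7.51) = 0.4266; fraction as HOCl = 1/(1 + 0.4266) = 0.701.
Free chlorine required for 2.47 ppm HOCl: 2.47 / 0.701 = 3.524 ppm.
FC to add: 3.524 − 0.1 = 3.424 mg/L as Cl₂.
Cl₂ equivalent: 3.424 mg/L × 1,950,000 L = 6676 g.
Product at 12.7% available Cl: 6676 / 0.127 = 52,570 g.
Volume: 52,570 g ÷ 1.16 g/mL = 45,320 mL.

45.3 L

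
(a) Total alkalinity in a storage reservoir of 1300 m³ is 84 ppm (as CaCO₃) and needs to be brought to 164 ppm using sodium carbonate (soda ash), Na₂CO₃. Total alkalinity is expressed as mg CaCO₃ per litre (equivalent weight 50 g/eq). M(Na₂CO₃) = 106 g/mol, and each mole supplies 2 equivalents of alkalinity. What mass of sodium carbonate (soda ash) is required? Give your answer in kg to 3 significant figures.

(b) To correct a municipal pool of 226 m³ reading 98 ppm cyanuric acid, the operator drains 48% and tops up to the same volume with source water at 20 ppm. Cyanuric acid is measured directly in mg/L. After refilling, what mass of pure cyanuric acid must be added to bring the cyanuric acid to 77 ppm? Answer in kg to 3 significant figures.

(a) Volume: 1300 m³ = 1,300,000 L.
(a) Alkalinity to add: (164 − 84) = 80 mg/L as CaCO₃ × 1,300,000 L = 104,000 g as CaCO₃.
(a) Equivalents: 104,000 g ÷ 50 g/eq = 2080 eq.
(a) Each mole of Na₂CO₃ supplies 2 eq, so 2080 / 2 = 1040 mol.
(a) Mass: 1040 mol × 106 g/mol = 110,200 g.

(b) Volume: 226 m³ = 226,000 L.
(b) After draining 48% and refilling: 98 × 0.52 + 20 × 0.48 = 60.56 ppm.
(b) Deficit to target: 77 − 60.56 = 16.44 mg/L.
(b) Mass: 16.44 mg/L × 226,000 L = 3715 g cyanuric acid.

(a) 110 kg; (b) 3.72 kg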